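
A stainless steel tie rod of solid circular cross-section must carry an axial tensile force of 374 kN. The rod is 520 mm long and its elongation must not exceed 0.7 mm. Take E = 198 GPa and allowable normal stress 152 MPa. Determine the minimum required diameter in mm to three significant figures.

56.0 mm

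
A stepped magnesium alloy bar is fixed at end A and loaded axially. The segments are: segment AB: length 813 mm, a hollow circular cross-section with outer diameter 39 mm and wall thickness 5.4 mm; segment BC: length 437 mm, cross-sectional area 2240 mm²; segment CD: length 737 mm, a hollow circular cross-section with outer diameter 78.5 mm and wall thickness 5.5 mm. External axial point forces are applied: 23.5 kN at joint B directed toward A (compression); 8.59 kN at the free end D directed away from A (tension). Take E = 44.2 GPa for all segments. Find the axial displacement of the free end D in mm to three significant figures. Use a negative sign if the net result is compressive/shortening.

Internal axial forces (sectioning from the free end, tension +): N_CD = 8.59 kN, N_BC = 8.59 kN, N_AB = -14.91 kN.
A_AB = 570 mm².
A_CD = 1261 mm².
δ_AB = -14910·813/(570·44200) = -0.4811 mm
δ_BC = 8590·437/(2240·44200) = 0.03791 mm
δ_CD = 8590·737/(1261·44200) = 0.1136 mm
δ = Σδ_i = -0.3297 mm.

-0.330 mm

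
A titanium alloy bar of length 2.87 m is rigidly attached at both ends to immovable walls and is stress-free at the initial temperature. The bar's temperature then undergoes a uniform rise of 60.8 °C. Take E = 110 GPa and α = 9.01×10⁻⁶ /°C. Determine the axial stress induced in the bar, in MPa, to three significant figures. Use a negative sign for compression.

-60.3 MPa

Free thermal expansion αLΔT = 9.01e-6 · 2870 · 60.8 = 1.572 mm.
The walls impose strain ε = −(1.572)/2870 = -5.4781e-04; σ = Eε = 110000 · -5.4781e-04 = -60.26 MPa.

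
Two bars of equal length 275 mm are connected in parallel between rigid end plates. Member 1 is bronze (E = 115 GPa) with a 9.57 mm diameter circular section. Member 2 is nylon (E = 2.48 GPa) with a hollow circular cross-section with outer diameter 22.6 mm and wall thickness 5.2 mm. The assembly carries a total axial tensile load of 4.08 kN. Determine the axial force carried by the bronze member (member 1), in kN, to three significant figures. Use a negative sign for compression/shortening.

A_1 = 71.93 mm².
A_2 = 284.3 mm².
Equal strain + equilibrium ⇒ each member carries load in proportion to AE: A₁E₁ = 8272000 N, A₂E₂ = 704900 N, ΣAE = 8977000 N.
F₁ = P·A₁E₁/ΣAE = 4080·8272000/8977000 = 3760 N.

3.76 kN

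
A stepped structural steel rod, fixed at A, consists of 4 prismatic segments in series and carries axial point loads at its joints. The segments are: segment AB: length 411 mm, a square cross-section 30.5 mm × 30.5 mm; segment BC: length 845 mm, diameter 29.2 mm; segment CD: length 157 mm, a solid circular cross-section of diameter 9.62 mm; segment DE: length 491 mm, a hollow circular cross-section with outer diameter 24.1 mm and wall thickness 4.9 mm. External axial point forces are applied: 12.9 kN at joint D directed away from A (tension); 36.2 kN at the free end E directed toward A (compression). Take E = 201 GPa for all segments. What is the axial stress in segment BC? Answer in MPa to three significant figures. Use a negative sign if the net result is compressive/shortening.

Internal axial forces (sectioning from the free end, tension +): N_DE = -36.2 kN, N_CD = -23.3 kN, N_BC = -23.3 kN, N_AB = -23.3 kN.
A_BC = 669.7 mm².
σ_BC = N_BC/A_BC = -23300/669.7 = -34.79 MPa.

-34.8 MPa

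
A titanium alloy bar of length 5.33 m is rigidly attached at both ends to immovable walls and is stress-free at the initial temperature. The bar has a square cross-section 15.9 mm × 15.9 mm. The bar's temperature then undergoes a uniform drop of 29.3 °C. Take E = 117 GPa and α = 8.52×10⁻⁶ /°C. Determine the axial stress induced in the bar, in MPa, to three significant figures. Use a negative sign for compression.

29.2 MPa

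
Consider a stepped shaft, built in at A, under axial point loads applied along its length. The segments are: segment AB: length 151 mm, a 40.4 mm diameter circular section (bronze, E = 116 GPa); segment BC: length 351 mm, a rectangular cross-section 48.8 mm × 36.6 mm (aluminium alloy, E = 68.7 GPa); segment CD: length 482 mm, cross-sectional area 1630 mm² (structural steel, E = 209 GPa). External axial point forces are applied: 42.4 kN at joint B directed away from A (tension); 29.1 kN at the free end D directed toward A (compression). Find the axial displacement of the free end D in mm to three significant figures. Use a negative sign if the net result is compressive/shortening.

Internal axial forces (sectioning from the free end, tension +): N_CD = -29.1 kN, N_BC = -29.1 kN, N_AB = 13.3 kN.
A_AB = 1282 mm².
A_BC = 1786 mm².
δ_AB = 13300·151/(1282·116000) = 0.01351 mm
δ_BC = -29100·351/(1786·68700) = -0.08324 mm
δ_CD = -29100·482/(1630·209000) = -0.04117 mm
δ = Σδ_i = -0.1109 mm.

-0.111 mm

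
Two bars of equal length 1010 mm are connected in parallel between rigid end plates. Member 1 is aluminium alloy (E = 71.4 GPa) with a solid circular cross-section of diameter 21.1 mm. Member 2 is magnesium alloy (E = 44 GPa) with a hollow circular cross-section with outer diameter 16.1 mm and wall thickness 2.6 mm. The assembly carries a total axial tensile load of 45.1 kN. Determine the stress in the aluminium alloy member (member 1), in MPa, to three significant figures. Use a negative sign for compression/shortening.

A_1 = 349.7 mm².
A_2 = 110.3 mm².
Equal strain + equilibrium ⇒ each member carries load in proportion to AE: A₁E₁ = 24970000 N, A₂E₂ = 4852000 N, ΣAE = 29820000 N.
σ₁ = P·E₁/ΣAE = 45100·71400/29820000 = 108 MPa.

108 MPa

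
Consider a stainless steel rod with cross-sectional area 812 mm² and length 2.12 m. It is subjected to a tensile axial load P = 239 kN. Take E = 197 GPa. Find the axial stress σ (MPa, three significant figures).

σ = N/A = 239000/812 = 294.3 MPa.

294 MPa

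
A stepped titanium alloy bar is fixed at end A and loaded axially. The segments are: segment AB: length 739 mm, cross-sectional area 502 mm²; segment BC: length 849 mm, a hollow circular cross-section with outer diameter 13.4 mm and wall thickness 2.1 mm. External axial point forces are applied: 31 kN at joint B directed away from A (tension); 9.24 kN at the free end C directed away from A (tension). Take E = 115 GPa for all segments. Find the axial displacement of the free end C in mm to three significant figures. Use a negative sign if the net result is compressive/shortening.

Internal axial forces (sectioning from the free end, tension +): N_BC = 9.24 kN, N_AB = 40.24 kN.
A_BC = 74.55 mm².
δ_AB = 40240·739/(502·115000) = 0.5151 mm
δ_BC = 9240·849/(74.55·115000) = 0.915 mm
δ = Σδ_i = 1.43 mm.

1.43 mm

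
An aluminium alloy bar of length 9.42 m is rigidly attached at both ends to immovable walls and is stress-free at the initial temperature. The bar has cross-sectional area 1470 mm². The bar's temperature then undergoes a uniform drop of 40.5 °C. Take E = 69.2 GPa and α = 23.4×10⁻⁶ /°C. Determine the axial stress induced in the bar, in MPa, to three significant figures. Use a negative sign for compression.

65.6 MPa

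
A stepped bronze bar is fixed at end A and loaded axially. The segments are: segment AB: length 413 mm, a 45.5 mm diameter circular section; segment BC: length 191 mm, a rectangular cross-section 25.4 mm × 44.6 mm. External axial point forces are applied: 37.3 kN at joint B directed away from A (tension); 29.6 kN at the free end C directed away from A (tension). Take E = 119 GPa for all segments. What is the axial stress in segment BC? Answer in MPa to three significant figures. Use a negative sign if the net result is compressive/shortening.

Internal axial forces (sectioning from the free end, tension +): N_BC = 29.6 kN, N_AB = 66.9 kN.
A_BC = 1133 mm².
σ_BC = N_BC/A_BC = 29600/1133 = 26.13 MPa.

26.1 MPa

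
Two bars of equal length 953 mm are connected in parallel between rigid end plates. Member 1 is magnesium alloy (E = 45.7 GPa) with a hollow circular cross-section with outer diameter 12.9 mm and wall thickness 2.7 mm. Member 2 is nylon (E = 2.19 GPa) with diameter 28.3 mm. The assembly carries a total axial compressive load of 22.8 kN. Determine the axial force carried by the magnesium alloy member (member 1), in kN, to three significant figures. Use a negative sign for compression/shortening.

-16.9 kN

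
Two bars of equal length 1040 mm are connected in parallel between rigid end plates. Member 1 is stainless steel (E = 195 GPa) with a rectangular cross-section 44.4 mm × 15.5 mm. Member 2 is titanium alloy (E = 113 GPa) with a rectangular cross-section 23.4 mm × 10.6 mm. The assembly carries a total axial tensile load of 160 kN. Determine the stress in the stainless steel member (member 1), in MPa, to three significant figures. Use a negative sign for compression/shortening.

A_1 = 688.2 mm².
A_2 = 248 mm².
Equal strain + equilibrium ⇒ each member carries load in proportion to AE: A₁E₁ = 134200000 N, A₂E₂ = 28030000 N, ΣAE = 162200000 N.
σ₁ = P·E₁/ΣAE = 160000·195000/162200000 = 192.3 MPa.

192 MPa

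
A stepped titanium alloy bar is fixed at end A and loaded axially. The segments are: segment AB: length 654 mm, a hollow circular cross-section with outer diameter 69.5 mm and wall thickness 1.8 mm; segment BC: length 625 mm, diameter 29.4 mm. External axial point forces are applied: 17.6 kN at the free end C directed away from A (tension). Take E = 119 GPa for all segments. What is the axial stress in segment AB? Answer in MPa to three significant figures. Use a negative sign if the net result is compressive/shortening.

Internal axial forces (sectioning from the free end, tension +): N_BC = 17.6 kN, N_AB = 17.6 kN.
A_AB = 382.8 mm².
σ_AB = N_AB/A_AB = 17600/382.8 = 45.97 MPa.

46.0 MPa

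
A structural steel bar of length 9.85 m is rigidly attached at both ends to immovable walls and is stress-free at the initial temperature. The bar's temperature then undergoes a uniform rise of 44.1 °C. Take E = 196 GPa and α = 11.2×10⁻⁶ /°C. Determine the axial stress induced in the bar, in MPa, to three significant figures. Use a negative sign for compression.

-96.8 MPa

Free thermal expansion αLΔT = 11.2e-6 · 9850 · 44.1 = 4.865 mm.
The walls impose strain ε = −(4.865)/9850 = -4.9392e-04; σ = Eε = 196000 · -4.9392e-04 = -96.81 MPa.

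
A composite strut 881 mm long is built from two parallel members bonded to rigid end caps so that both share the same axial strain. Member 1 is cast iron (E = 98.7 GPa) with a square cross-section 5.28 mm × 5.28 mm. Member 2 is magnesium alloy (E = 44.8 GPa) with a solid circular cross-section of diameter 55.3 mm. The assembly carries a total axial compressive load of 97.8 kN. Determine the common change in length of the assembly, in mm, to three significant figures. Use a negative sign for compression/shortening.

-0.781 mm

A_1 = 27.88 mm².
A_2 = 2402 mm².
Equal strain + equilibrium ⇒ each member carries load in proportion to AE: A₁E₁ = 2752000 N, A₂E₂ = 107600000 N, ΣAE = 110400000 N.
δ = PL/ΣAE = -97800·881/110400000 = -0.7808 mm.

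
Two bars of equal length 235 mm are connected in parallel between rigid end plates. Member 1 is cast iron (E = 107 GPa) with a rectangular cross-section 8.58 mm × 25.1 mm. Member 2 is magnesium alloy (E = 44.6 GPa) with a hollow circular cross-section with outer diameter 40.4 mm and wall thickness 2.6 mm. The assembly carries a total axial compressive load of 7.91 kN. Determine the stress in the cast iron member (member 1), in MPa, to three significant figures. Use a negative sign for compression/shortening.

-23.0 MPa

A_1 = 215.4 mm².
A_2 = 308.8 mm².
Equal strain + equilibrium ⇒ each member carries load in proportion to AE: A₁E₁ = 23040000 N, A₂E₂ = 13770000 N, ΣAE = 36810000 N.
σ₁ = P·E₁/ΣAE = -7910·107000/36810000 = -22.99 MPa.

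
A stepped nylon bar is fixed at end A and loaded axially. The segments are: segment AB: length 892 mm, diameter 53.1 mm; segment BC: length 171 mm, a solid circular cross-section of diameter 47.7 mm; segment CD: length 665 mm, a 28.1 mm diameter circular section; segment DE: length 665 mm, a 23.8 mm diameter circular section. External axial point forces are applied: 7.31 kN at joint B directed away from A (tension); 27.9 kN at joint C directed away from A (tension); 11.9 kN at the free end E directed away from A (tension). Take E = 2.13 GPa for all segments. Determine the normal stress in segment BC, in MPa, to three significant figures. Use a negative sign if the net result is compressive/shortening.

Internal axial forces (sectioning from the free end, tension +): N_DE = 11.9 kN, N_CD = 11.9 kN, N_BC = 39.8 kN, N_AB = 47.11 kN.
A_BC = 1787 mm².
σ_BC = N_BC/A_BC = 39800/1787 = 22.27 MPa.

22.3 MPa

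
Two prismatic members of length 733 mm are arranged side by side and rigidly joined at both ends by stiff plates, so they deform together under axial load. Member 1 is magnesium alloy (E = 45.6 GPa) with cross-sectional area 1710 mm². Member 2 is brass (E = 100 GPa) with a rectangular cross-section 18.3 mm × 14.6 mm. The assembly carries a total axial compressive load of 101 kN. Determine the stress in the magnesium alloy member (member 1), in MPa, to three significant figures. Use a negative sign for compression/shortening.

-44.0 MPa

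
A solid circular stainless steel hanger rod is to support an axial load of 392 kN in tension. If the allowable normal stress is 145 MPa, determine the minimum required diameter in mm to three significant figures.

58.7 mm

Required area A ≥ P/σ_allow = 392000/145 = 2703 mm².
For a solid circular section, d ≥ √(4A/π) = 58.67 mm.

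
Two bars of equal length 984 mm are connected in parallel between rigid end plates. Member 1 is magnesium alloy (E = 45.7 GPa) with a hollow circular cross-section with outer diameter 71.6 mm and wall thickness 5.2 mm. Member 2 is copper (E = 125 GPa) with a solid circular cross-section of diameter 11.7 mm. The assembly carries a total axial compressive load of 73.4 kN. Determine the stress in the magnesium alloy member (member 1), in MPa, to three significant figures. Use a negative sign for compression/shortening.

-53.2 MPa

A_1 = 1085 mm².
A_2 = 107.5 mm².
Equal strain + equilibrium ⇒ each member carries load in proportion to AE: A₁E₁ = 49570000 N, A₂E₂ = 13440000 N, ΣAE = 63010000 N.
σ₁ = P·E₁/ΣAE = -73400·45700/63010000 = -53.23 MPa.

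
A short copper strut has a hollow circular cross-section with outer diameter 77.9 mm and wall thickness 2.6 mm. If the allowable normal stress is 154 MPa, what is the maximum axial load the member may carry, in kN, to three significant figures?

94.7 kN

A = 615.1 mm².
P_max = σ_allow · A = 154 · 615.1 = 94720 N = 94.72 kN.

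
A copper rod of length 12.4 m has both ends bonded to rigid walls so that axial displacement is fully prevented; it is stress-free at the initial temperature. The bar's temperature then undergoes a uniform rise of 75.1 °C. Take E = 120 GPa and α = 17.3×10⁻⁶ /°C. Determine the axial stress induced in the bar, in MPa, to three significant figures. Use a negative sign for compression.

-156 MPa

Free thermal expansion αLΔT = 17.3e-6 · 12400 · 75.1 = 16.11 mm.
The walls impose strain ε = −(16.11)/12400 = -1.2992e-03; σ = Eε = 120000 · -1.2992e-03 = -155.9 MPa.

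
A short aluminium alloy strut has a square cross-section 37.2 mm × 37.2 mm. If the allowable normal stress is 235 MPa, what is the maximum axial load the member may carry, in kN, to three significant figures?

A = 1384 mm².
P_max = σ_allow · A = 235 · 1384 = 325200 N = 325.2 kN.

325 kN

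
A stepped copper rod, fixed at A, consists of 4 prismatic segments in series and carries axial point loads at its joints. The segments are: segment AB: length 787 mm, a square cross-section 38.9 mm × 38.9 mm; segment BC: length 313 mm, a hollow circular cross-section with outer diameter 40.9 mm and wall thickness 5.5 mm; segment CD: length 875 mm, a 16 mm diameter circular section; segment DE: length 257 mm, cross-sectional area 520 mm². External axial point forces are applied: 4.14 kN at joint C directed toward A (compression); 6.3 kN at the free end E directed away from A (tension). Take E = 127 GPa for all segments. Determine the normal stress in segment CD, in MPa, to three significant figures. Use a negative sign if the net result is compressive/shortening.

31.3 MPa

Internal axial forces (sectioning from the free end, tension +): N_DE = 6.3 kN, N_CD = 6.3 kN, N_BC = 2.16 kN, N_AB = 2.16 kN.
A_CD = 201.1 mm².
σ_CD = N_CD/A_CD = 6300/201.1 = 31.33 MPa.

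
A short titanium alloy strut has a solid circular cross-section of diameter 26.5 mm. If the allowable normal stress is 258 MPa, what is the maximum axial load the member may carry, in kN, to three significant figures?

142 kN

A = 551.5 mm².
P_max = σ_allow · A = 258 · 551.5 = 142300 N = 142.3 kN.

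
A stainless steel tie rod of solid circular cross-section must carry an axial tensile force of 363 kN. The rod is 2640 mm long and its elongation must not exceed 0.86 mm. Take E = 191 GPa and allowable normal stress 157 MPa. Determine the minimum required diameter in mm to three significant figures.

Required area A ≥ P/σ_allow = 363000/157 = 2312 mm².
For a solid circular section, d ≥ √(4A/π) = 54.26 mm.
Elongation limit: A ≥ PL/(Eδ_allow) = 363000·2640/(191000·0.86) = 5834 mm² ⇒ d ≥ 86.19 mm.
The elongation limit governs.

86.2 mm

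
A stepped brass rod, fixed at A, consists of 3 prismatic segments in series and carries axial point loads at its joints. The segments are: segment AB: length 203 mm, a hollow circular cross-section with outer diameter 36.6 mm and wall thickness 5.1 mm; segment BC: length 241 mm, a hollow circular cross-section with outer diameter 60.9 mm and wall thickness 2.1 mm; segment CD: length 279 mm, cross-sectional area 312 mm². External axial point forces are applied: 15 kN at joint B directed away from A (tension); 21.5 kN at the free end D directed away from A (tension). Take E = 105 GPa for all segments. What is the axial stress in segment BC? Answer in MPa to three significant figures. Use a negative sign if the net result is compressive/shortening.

Internal axial forces (sectioning from the free end, tension +): N_CD = 21.5 kN, N_BC = 21.5 kN, N_AB = 36.5 kN.
A_BC = 387.9 mm².
σ_BC = N_BC/A_BC = 21500/387.9 = 55.42 MPa.

55.4 MPa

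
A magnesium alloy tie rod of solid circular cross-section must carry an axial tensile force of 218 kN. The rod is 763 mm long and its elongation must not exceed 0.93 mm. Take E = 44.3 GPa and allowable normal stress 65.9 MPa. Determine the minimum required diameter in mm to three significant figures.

Required area A ≥ P/σ_allow = 218000/65.9 = 3308 mm².
For a solid circular section, d ≥ √(4A/π) = 64.9 mm.
Elongation limit: A ≥ PL/(Eδ_allow) = 218000·763/(44300·0.93) = 4037 mm² ⇒ d ≥ 71.7 mm.
The elongation limit governs.

71.7 mm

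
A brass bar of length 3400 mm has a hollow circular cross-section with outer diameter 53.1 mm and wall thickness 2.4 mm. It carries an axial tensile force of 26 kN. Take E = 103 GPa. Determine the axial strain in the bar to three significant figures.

6.60e-04

A = 382.3 mm².
σ = N/A = 68.01 MPa; ε = σ/E = 68.01/103000 = 6.603e-04.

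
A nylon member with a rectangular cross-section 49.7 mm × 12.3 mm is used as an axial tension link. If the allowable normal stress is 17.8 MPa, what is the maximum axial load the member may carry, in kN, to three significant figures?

10.9 kN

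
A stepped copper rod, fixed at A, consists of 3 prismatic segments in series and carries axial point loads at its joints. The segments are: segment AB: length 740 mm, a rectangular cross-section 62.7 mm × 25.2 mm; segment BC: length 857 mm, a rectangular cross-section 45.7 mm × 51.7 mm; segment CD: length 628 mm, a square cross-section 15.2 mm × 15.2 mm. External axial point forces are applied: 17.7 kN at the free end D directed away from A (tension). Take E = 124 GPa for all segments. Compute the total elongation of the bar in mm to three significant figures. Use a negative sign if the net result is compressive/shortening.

Internal axial forces (sectioning from the free end, tension +): N_CD = 17.7 kN, N_BC = 17.7 kN, N_AB = 17.7 kN.
A_AB = 1580 mm².
A_BC = 2363 mm².
A_CD = 231 mm².
δ_AB = 17700·740/(1580·124000) = 0.06685 mm
δ_BC = 17700·857/(2363·124000) = 0.05178 mm
δ_CD = 17700·628/(231·124000) = 0.388 mm
δ = Σδ_i = 0.5066 mm.

0.507 mm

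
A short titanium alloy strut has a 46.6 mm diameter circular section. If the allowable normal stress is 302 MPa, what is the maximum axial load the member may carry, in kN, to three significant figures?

515 kN

A = 1706 mm².
P_max = σ_allow · A = 302 · 1706 = 515100 N = 515.1 kN.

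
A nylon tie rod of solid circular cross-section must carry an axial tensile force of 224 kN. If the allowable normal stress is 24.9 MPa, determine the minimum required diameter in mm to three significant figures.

107 mm

Required area A ≥ P/σ_allow = 224000/24.9 = 8996 mm².
For a solid circular section, d ≥ √(4A/π) = 107 mm.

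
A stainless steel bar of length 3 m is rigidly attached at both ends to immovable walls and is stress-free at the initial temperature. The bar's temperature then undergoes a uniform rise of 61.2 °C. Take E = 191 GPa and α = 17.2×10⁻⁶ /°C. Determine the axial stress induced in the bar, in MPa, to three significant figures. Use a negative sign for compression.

-201 MPa

Free thermal expansion αLΔT = 17.2e-6 · 3000 · 61.2 = 3.158 mm.
The walls impose strain ε = −(3.158)/3000 = -1.0526e-03; σ = Eε = 191000 · -1.0526e-03 = -201.1 MPa.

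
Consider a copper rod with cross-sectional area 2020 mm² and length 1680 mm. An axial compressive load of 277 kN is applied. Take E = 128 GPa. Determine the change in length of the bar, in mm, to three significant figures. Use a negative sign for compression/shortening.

δ_mech = NL/(AE) = -277000·1680/(2020·128000) = -1.8 mm.

-1.80 mm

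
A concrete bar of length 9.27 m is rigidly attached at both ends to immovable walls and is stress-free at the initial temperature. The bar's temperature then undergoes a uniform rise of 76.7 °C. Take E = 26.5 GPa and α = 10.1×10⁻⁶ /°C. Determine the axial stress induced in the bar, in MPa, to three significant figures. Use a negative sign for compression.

-20.5 MPa

Free thermal expansion αLΔT = 10.1e-6 · 9270 · 76.7 = 7.181 mm.
The walls impose strain ε = −(7.181)/9270 = -7.7467e-04; σ = Eε = 26500 · -7.7467e-04 = -20.53 MPa.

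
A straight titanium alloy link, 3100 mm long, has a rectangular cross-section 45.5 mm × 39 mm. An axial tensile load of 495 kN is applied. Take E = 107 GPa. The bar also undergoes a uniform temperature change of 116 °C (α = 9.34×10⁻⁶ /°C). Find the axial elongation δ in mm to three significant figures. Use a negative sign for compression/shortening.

A = 1774 mm².
δ_mech = NL/(AE) = 495000·3100/(1774·107000) = 8.082 mm.
δ_thermal = αLΔT = 9.34e-6·3100·116 = 3.359 mm.
δ = δ_mech + δ_thermal = 11.44 mm.

11.4 mm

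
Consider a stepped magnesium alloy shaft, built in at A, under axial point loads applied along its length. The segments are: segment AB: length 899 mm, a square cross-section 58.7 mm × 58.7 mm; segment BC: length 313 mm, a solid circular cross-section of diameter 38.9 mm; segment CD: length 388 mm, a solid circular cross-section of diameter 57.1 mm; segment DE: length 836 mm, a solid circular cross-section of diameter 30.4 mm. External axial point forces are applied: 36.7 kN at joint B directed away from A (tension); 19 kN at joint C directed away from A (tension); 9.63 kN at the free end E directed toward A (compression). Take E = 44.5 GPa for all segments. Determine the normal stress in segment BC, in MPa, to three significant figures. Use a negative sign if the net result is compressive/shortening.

Internal axial forces (sectioning from the free end, tension +): N_DE = -9.63 kN, N_CD = -9.63 kN, N_BC = 9.37 kN, N_AB = 46.07 kN.
A_BC = 1188 mm².
σ_BC = N_BC/A_BC = 9370/1188 = 7.884 MPa.

7.88 MPa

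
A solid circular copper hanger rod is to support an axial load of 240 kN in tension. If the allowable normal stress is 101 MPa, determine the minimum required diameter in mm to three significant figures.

Required area A ≥ P/σ_allow = 240000/101 = 2376 mm².
For a solid circular section, d ≥ √(4A/π) = 55 mm.

55.0 mm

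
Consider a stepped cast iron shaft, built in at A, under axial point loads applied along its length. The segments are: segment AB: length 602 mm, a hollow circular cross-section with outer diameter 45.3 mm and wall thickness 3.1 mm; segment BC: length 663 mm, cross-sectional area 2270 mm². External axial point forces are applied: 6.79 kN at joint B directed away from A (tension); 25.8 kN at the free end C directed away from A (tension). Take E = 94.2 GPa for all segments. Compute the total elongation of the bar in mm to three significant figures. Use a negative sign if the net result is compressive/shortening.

0.587 mm

Internal axial forces (sectioning from the free end, tension +): N_BC = 25.8 kN, N_AB = 32.59 kN.
A_AB = 411 mm².
δ_AB = 32590·602/(411·94200) = 0.5068 mm
δ_BC = 25800·663/(2270·94200) = 0.07999 mm
δ = Σδ_i = 0.5868 mm.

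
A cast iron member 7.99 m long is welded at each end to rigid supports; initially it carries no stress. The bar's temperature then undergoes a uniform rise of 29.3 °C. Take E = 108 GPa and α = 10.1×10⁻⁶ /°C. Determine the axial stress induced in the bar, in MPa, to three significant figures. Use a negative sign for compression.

Free thermal expansion αLΔT = 10.1e-6 · 7990 · 29.3 = 2.364 mm.
The walls impose strain ε = −(2.364)/7990 = -2.9593e-04; σ = Eε = 108000 · -2.9593e-04 = -31.96 MPa.

-32.0 MPa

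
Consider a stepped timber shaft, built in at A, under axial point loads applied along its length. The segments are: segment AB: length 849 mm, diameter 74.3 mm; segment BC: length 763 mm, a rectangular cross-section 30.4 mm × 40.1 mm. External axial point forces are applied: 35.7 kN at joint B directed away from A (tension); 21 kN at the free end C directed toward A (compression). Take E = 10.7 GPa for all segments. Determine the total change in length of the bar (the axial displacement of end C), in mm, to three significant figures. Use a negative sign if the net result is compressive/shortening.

-0.959 mm

Internal axial forces (sectioning from the free end, tension +): N_BC = -21 kN, N_AB = 14.7 kN.
A_AB = 4336 mm².
A_BC = 1219 mm².
δ_AB = 14700·849/(4336·10700) = 0.269 mm
δ_BC = -21000·763/(1219·10700) = -1.228 mm
δ = Σδ_i = -0.9594 mm.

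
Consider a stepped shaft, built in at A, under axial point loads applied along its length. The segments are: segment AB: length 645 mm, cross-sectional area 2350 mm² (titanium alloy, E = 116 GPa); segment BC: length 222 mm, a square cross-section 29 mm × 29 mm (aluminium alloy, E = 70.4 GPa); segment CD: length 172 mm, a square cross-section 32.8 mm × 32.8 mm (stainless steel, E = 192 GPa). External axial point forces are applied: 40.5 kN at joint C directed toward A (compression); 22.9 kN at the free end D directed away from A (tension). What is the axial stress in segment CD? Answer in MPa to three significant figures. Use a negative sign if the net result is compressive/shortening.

21.3 MPa

Internal axial forces (sectioning from the free end, tension +): N_CD = 22.9 kN, N_BC = -17.6 kN, N_AB = -17.6 kN.
A_CD = 1076 mm².
σ_CD = N_CD/A_CD = 22900/1076 = 21.29 MPa.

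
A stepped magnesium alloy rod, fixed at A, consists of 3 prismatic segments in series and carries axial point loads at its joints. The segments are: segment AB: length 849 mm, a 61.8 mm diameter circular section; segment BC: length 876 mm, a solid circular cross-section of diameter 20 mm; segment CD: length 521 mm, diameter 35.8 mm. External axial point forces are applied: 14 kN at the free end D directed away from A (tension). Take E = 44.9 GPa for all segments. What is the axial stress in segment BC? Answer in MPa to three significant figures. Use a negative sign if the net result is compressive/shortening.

Internal axial forces (sectioning from the free end, tension +): N_CD = 14 kN, N_BC = 14 kN, N_AB = 14 kN.
A_BC = 314.2 mm².
σ_BC = N_BC/A_BC = 14000/314.2 = 44.56 MPa.

44.6 MPa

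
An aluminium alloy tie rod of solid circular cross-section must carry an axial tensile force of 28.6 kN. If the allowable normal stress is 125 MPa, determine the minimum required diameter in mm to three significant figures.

17.1 mm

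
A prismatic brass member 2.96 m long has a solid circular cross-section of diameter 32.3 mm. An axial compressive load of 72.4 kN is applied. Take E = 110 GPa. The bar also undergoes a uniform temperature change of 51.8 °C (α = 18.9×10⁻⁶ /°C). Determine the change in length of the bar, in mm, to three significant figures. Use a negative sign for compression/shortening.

A = 819.4 mm².
δ_mech = NL/(AE) = -72400·2960/(819.4·110000) = -2.378 mm.
δ_thermal = αLΔT = 18.9e-6·2960·51.8 = 2.898 mm.
δ = δ_mech + δ_thermal = 0.5203 mm.

0.520 mm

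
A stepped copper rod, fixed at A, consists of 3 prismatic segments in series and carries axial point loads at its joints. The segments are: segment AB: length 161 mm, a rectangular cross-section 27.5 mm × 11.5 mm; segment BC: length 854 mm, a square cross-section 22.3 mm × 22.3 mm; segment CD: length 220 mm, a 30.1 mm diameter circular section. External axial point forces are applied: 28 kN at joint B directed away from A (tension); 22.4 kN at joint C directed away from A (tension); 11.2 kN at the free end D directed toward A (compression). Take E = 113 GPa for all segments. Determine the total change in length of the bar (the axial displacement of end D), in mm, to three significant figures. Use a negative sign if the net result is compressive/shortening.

0.316 mm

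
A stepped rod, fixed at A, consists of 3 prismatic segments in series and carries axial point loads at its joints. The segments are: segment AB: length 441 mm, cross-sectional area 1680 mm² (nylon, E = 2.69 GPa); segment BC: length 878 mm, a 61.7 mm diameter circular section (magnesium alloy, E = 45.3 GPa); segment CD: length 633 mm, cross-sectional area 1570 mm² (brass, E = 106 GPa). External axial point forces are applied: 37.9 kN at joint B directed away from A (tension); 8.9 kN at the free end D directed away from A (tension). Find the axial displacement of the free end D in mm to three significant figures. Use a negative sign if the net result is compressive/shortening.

4.66 mm

Internal axial forces (sectioning from the free end, tension +): N_CD = 8.9 kN, N_BC = 8.9 kN, N_AB = 46.8 kN.
A_BC = 2990 mm².
δ_AB = 46800·441/(1680·2690) = 4.567 mm
δ_BC = 8900·878/(2990·45300) = 0.05769 mm
δ_CD = 8900·633/(1570·106000) = 0.03385 mm
δ = Σδ_i = 4.658 mm.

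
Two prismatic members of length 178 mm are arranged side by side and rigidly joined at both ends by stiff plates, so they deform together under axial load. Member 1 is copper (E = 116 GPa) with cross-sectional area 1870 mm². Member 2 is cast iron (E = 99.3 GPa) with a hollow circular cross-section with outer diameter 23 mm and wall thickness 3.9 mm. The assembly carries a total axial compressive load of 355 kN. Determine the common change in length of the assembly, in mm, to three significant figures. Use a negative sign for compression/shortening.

-0.263 mm

A_2 = 234 mm².
Equal strain + equilibrium ⇒ each member carries load in proportion to AE: A₁E₁ = 216900000 N, A₂E₂ = 23240000 N, ΣAE = 240200000 N.
δ = PL/ΣAE = -355000·178/240200000 = -0.2631 mm.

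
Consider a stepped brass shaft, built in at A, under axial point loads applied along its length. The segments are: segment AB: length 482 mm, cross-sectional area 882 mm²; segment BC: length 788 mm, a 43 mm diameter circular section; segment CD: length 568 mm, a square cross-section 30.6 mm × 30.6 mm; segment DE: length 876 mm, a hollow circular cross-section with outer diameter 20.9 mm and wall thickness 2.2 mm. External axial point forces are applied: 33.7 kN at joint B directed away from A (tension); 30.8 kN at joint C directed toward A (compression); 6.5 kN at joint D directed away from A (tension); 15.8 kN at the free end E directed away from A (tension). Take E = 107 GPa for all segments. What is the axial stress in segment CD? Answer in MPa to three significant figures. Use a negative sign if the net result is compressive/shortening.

Internal axial forces (sectioning from the free end, tension +): N_DE = 15.8 kN, N_CD = 22.3 kN, N_BC = -8.5 kN, N_AB = 25.2 kN.
A_CD = 936.4 mm².
σ_CD = N_CD/A_CD = 22300/936.4 = 23.82 MPa.

23.8 MPa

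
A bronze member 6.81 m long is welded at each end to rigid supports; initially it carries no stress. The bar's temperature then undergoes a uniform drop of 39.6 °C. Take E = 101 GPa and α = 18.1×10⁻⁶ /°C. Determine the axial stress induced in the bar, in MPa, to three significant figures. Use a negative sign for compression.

72.4 MPa

Free thermal expansion αLΔT = 18.1e-6 · 6810 · -39.6 = -4.881 mm.
The walls impose strain ε = −(-4.881)/6810 = 7.1676e-04; σ = Eε = 101000 · 7.1676e-04 = 72.39 MPa.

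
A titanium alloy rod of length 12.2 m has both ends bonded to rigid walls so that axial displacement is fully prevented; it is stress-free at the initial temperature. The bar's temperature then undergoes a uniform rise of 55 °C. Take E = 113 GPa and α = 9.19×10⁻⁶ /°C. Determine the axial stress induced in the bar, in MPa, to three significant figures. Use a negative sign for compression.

-57.1 MPa

Free thermal expansion αLΔT = 9.19e-6 · 12200 · 55 = 6.166 mm.
The walls impose strain ε = −(6.166)/12200 = -5.0545e-04; σ = Eε = 113000 · -5.0545e-04 = -57.12 MPa.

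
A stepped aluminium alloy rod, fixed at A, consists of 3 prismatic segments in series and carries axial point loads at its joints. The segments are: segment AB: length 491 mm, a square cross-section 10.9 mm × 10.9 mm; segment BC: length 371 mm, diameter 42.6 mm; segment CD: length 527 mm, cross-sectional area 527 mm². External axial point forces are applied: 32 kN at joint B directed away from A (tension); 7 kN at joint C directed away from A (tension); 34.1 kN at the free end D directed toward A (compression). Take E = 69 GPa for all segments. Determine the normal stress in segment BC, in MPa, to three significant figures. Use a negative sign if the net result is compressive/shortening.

Internal axial forces (sectioning from the free end, tension +): N_CD = -34.1 kN, N_BC = -27.1 kN, N_AB = 4.9 kN.
A_BC = 1425 mm².
σ_BC = N_BC/A_BC = -27100/1425 = -19.01 MPa.

-19.0 MPa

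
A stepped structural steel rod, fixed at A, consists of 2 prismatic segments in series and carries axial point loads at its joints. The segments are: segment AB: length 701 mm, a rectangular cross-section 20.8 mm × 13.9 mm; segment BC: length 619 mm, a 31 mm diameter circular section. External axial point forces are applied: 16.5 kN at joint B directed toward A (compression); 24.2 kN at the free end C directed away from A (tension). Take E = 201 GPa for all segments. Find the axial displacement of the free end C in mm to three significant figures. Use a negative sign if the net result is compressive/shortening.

0.192 mm

Internal axial forces (sectioning from the free end, tension +): N_BC = 24.2 kN, N_AB = 7.7 kN.
A_AB = 289.1 mm².
A_BC = 754.8 mm².
δ_AB = 7700·701/(289.1·201000) = 0.09288 mm
δ_BC = 24200·619/(754.8·201000) = 0.09874 mm
δ = Σδ_i = 0.1916 mm.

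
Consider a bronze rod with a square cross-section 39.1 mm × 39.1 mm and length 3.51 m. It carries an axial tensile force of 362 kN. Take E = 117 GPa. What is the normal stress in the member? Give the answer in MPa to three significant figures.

A = 1529 mm².
σ = N/A = 362000/1529 = 236.8 MPa.

237 MPa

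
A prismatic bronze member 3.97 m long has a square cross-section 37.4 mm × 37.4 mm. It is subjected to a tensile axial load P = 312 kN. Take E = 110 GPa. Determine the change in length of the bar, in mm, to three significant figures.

8.05 mm

A = 1399 mm².
δ_mech = NL/(AE) = 312000·3970/(1399·110000) = 8.05 mm.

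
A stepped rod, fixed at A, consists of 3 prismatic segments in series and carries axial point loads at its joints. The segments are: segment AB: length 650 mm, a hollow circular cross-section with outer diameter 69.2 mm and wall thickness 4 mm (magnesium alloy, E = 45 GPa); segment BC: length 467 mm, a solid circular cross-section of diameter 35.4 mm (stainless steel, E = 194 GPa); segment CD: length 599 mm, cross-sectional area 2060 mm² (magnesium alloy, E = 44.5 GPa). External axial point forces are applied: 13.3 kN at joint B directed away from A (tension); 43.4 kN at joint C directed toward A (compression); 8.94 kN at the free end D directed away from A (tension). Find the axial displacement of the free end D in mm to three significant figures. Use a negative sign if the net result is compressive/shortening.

Internal axial forces (sectioning from the free end, tension +): N_CD = 8.94 kN, N_BC = -34.46 kN, N_AB = -21.16 kN.
A_AB = 819.3 mm².
A_BC = 984.2 mm².
δ_AB = -21160·650/(819.3·45000) = -0.373 mm
δ_BC = -34460·467/(984.2·194000) = -0.08428 mm
δ_CD = 8940·599/(2060·44500) = 0.05842 mm
δ = Σδ_i = -0.3989 mm.

-0.399 mm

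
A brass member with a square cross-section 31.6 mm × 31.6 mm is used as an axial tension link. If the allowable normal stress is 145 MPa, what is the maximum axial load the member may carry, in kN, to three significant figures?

A = 998.6 mm².
P_max = σ_allow · A = 145 · 998.6 = 144800 N = 144.8 kN.

145 kN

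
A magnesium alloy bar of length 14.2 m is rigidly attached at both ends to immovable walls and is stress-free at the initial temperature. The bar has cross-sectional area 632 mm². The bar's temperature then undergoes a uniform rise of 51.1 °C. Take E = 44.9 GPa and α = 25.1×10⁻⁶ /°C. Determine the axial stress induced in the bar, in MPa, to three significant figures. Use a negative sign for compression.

Free thermal expansion αLΔT = 25.1e-6 · 14200 · 51.1 = 18.21 mm.
The walls impose strain ε = −(18.21)/14200 = -1.2826e-03; σ = Eε = 44900 · -1.2826e-03 = -57.59 MPa.

-57.6 MPa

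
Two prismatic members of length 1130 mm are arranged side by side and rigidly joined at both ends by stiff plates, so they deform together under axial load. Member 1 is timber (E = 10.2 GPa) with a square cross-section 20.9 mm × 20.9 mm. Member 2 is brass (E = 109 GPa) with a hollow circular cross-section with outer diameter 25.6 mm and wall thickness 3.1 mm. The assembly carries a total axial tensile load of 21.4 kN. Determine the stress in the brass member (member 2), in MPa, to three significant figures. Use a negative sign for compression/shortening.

A_1 = 436.8 mm².
A_2 = 219.1 mm².
Equal strain + equilibrium ⇒ each member carries load in proportion to AE: A₁E₁ = 4455000 N, A₂E₂ = 23880000 N, ΣAE = 28340000 N.
σ₂ = P·E₂/ΣAE = 21400·109000/28340000 = 82.31 MPa.

82.3 MPa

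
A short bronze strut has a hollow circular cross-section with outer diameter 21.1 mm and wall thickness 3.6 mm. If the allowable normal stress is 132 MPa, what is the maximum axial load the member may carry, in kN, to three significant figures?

26.1 kN

A = 197.9 mm².
P_max = σ_allow · A = 132 · 197.9 = 26130 N = 26.13 kN.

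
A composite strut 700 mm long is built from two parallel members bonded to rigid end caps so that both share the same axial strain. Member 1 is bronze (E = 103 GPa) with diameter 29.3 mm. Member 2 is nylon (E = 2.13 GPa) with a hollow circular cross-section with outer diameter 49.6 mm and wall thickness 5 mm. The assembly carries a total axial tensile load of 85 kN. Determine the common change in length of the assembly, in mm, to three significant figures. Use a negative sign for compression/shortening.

A_1 = 674.3 mm².
A_2 = 700.6 mm².
Equal strain + equilibrium ⇒ each member carries load in proportion to AE: A₁E₁ = 69450000 N, A₂E₂ = 1492000 N, ΣAE = 70940000 N.
δ = PL/ΣAE = 85000·700/70940000 = 0.8387 mm.

0.839 mm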